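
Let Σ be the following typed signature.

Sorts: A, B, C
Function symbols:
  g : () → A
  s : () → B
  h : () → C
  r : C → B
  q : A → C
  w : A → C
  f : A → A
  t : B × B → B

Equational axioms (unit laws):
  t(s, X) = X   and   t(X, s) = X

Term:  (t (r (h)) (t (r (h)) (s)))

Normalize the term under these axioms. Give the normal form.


normal form = (t (r (h)) (r (h)))

1. (t (r (h)) (t (r (h)) (s)))  →  (t (r (h)) (r (h)))


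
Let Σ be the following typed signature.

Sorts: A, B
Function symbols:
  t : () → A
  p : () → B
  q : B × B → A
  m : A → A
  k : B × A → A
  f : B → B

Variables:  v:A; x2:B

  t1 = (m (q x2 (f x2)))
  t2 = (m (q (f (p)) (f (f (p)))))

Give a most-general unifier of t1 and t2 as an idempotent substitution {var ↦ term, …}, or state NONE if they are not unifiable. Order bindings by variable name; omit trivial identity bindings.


{x2 ↦ (f (p))}


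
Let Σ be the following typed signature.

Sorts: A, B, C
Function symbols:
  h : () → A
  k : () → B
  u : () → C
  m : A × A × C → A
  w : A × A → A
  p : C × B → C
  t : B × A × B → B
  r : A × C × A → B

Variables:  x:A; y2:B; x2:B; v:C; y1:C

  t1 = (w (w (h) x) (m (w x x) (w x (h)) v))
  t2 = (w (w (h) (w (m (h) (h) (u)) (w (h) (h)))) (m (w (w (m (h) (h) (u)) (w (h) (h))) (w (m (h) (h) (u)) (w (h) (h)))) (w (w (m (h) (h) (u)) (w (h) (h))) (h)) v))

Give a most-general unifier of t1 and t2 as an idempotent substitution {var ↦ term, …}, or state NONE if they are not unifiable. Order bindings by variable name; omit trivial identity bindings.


{x ↦ (w (m (h) (h) (u)) (w (h) (h)))}


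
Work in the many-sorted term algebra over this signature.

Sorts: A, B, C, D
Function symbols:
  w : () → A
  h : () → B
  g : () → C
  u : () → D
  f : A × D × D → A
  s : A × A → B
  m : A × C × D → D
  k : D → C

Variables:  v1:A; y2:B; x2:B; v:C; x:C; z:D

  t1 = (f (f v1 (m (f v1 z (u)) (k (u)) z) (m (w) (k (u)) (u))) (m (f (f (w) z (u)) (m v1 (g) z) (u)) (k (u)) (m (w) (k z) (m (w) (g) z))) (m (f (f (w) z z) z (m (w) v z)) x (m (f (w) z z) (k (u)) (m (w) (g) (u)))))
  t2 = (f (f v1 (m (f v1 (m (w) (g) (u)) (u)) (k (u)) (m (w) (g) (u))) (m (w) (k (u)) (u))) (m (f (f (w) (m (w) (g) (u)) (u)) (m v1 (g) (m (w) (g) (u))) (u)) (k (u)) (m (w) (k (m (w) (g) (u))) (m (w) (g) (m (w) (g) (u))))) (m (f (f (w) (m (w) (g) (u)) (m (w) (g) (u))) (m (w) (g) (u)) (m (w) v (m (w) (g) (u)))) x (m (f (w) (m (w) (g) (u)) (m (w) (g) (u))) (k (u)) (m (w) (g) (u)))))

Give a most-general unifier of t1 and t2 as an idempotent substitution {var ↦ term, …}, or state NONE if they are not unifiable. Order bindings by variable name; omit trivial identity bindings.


{z ↦ (m (w) (g) (u))}


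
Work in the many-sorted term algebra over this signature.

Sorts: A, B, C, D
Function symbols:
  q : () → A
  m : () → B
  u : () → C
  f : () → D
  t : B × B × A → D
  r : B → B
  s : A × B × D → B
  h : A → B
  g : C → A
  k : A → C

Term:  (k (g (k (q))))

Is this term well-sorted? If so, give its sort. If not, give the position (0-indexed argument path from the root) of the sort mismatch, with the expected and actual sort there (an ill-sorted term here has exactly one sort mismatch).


      (q) : A
    (k (q)) : C
  (g (k (q))) : A
(k (g (k (q)))) : C

well-sorted; sort = C


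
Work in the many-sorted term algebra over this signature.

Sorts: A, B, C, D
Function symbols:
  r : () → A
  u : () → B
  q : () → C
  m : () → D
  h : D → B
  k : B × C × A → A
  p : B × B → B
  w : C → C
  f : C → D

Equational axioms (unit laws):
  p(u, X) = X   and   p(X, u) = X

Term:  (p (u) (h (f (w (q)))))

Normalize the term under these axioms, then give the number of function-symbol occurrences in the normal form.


1. (p (u) (h (f (w (q)))))  →  (h (f (w (q))))
normal form: (h (f (w (q))))

size = 4


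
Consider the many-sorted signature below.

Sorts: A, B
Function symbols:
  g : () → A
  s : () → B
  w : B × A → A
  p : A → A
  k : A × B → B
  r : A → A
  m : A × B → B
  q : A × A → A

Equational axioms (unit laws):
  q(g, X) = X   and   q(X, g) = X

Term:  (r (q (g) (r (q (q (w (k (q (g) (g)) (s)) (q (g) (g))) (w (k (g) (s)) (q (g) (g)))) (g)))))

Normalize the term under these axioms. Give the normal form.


normal form = (r (r (q (w (k (g) (s)) (g)) (w (k (g) (s)) (g)))))

1. (r (q (g) (r (q (q (w (k (q (g) (g)) (s)) (q (g) (g))) (w (k (g) (s)) (q (g) (g)))) (g)))))  →  (r (r (q (q (w (k (q (g) (g)) (s)) (q (g) (g))) (w (k (g) (s)) (q (g) (g)))) (g))))
2. (r (r (q (q (w (k (q (g) (g)) (s)) (q (g) (g))) (w (k (g) (s)) (q (g) (g)))) (g))))  →  (r (r (q (w (k (q (g) (g)) (s)) (q (g) (g))) (w (k (g) (s)) (q (g) (g))))))
3. (r (r (q (w (k (q (g) (g)) (s)) (q (g) (g))) (w (k (g) (s)) (q (g) (g))))))  →  (r (r (q (w (k (g) (s)) (q (g) (g))) (w (k (g) (s)) (q (g) (g))))))
4. (r (r (q (w (k (g) (s)) (q (g) (g))) (w (k (g) (s)) (q (g) (g))))))  →  (r (r (q (w (k (g) (s)) (g)) (w (k (g) (s)) (q (g) (g))))))
5. (r (r (q (w (k (g) (s)) (g)) (w (k (g) (s)) (q (g) (g))))))  →  (r (r (q (w (k (g) (s)) (g)) (w (k (g) (s)) (g)))))


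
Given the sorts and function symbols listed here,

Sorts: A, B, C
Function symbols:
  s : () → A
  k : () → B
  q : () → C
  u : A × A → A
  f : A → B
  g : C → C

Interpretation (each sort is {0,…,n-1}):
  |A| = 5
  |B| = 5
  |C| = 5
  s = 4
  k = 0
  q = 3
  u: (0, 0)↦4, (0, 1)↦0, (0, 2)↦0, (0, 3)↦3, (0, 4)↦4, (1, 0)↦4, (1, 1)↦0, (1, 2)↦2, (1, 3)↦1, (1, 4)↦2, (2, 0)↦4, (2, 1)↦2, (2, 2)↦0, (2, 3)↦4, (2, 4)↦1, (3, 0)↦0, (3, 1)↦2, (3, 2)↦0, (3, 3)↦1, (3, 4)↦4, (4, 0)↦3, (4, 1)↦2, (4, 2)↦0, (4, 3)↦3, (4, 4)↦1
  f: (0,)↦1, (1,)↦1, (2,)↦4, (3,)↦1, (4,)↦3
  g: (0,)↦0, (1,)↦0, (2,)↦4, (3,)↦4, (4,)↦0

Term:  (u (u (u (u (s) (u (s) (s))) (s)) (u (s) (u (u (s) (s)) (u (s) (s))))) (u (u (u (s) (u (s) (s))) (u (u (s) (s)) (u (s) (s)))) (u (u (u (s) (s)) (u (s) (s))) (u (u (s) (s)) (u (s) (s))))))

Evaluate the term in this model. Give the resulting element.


value = 0

  s = 4
  s = 4
  s = 4
  (u (s) (s)) = u(4, 4) = 1
  (u (s) (u (s) (s))) = u(4, 1) = 2
  s = 4
  (u (u (s) (u (s) (s))) (s)) = u(2, 4) = 1
  s = 4
  s = 4
  s = 4
  (u (s) (s)) = u(4, 4) = 1
  s = 4
  s = 4
  (u (s) (s)) = u(4, 4) = 1
  (u (u (s) (s)) (u (s) (s))) = u(1, 1) = 0
  (u (s) (u (u (s) (s)) (u (s) (s)))) = u(4, 0) = 3
  (u (u (u (s) (u (s) (s))) (s)) (u (s) (u (u (s) (s)) (u (s) (s))))) = u(1, 3) = 1
  s = 4
  s = 4
  s = 4
  (u (s) (s)) = u(4, 4) = 1
  (u (s) (u (s) (s))) = u(4, 1) = 2
  s = 4
  s = 4
  (u (s) (s)) = u(4, 4) = 1
  s = 4
  s = 4
  (u (s) (s)) = u(4, 4) = 1
  (u (u (s) (s)) (u (s) (s))) = u(1, 1) = 0
  (u (u (s) (u (s) (s))) (u (u (s) (s)) (u (s) (s)))) = u(2, 0) = 4
  s = 4
  s = 4
  (u (s) (s)) = u(4, 4) = 1
  s = 4
  s = 4
  (u (s) (s)) = u(4, 4) = 1
  (u (u (s) (s)) (u (s) (s))) = u(1, 1) = 0
  s = 4
  s = 4
  (u (s) (s)) = u(4, 4) = 1
  s = 4
  s = 4
  (u (s) (s)) = u(4, 4) = 1
  (u (u (s) (s)) (u (s) (s))) = u(1, 1) = 0
  (u (u (u (s) (s)) (u (s) (s))) (u (u (s) (s)) (u (s) (s)))) = u(0, 0) = 4
  (u (u (u (s) (u (s) (s))) (u (u (s) (s)) (u (s) (s)))) (u (u (u (s) (s)) (u (s) (s))) (u (u (s) (s)) (u (s) (s))))) = u(4, 4) = 1
  (u (u (u (u (s) (u (s) (s))) (s)) (u (s) (u (u (s) (s)) (u (s) (s))))) (u (u (u (s) (u (s) (s))) (u (u (s) (s)) (u (s) (s)))) (u (u (u (s) (s)) (u (s) (s))) (u (u (s) (s)) (u (s) (s)))))) = u(1, 1) = 0


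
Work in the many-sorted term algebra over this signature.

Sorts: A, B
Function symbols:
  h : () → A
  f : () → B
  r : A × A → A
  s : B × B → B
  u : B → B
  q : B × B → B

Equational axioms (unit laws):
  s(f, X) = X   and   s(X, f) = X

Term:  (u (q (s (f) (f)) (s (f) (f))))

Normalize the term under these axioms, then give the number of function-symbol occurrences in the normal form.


size = 4

1. (u (q (s (f) (f)) (s (f) (f))))  →  (u (q (f) (s (f) (f))))
2. (u (q (f) (s (f) (f))))  →  (u (q (f) (f)))
normal form: (u (q (f) (f)))


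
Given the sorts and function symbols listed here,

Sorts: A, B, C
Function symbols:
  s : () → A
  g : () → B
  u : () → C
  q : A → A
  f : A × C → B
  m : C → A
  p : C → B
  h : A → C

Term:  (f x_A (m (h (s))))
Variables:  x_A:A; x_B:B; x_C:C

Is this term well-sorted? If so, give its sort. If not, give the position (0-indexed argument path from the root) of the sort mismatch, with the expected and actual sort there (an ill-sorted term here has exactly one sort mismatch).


ill-sorted at position [1]: expected C, got A

  x_A : A
      (s) : A
    (h (s)) : C
  (m (h (s))) : A
(f x_A (m (h (s)))) : ✗ arg 1 at [1] has sort A, expected C


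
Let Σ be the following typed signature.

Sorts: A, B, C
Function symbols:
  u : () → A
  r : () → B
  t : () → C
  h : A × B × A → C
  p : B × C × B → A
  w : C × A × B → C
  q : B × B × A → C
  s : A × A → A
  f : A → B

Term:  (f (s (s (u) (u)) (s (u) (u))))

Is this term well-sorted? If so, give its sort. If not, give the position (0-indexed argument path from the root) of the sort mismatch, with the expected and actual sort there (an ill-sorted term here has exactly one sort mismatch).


      (u) : A
      (u) : A
    (s (u) (u)) : A
      (u) : A
      (u) : A
    (s (u) (u)) : A
  (s (s (u) (u)) (s (u) (u))) : A
(f (s (s (u) (u)) (s (u) (u)))) : B

well-sorted; sort = B


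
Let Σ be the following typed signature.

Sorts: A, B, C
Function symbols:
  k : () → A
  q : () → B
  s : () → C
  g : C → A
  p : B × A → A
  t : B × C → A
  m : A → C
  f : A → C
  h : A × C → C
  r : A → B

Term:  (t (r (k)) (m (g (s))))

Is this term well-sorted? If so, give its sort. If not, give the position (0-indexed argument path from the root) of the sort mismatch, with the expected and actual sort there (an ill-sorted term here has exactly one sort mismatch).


well-sorted; sort = A

    (k) : A
  (r (k)) : B
      (s) : C
    (g (s)) : A
  (m (g (s))) : C
(t (r (k)) (m (g (s)))) : A


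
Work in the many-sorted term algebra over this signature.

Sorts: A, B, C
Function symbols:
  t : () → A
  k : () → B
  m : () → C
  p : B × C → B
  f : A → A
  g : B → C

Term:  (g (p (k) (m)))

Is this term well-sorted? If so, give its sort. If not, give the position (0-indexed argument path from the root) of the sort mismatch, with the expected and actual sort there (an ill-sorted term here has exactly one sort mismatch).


well-sorted; sort = C

    (k) : B
    (m) : C
  (p (k) (m)) : B
(g (p (k) (m))) : C


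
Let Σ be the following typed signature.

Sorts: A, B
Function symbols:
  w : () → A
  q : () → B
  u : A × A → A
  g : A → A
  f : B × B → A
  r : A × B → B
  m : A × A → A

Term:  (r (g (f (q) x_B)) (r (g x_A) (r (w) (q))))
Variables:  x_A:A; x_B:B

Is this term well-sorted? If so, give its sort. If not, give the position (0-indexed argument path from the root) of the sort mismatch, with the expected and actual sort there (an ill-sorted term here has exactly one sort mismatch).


well-sorted; sort = B

      (q) : B
      x_B : B
    (f (q) x_B) : A
  (g (f (q) x_B)) : A
      x_A : A
    (g x_A) : A
      (w) : A
      (q) : B
    (r (w) (q)) : B
  (r (g x_A) (r (w) (q))) : B
(r (g (f (q) x_B)) (r (g x_A) (r (w) (q)))) : B


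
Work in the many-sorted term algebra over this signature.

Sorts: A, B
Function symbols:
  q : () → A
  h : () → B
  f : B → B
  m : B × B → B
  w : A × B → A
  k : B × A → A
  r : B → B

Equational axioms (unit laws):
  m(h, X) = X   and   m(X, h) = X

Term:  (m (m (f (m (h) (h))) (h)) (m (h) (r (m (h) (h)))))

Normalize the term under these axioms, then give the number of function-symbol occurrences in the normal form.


1. (m (m (f (m (h) (h))) (h)) (m (h) (r (m (h) (h)))))  →  (m (f (m (h) (h))) (m (h) (r (m (h) (h)))))
2. (m (f (m (h) (h))) (m (h) (r (m (h) (h)))))  →  (m (f (h)) (m (h) (r (m (h) (h)))))
3. (m (f (h)) (m (h) (r (m (h) (h)))))  →  (m (f (h)) (r (m (h) (h))))
4. (m (f (h)) (r (m (h) (h))))  →  (m (f (h)) (r (h)))
normal form: (m (f (h)) (r (h)))

size = 5


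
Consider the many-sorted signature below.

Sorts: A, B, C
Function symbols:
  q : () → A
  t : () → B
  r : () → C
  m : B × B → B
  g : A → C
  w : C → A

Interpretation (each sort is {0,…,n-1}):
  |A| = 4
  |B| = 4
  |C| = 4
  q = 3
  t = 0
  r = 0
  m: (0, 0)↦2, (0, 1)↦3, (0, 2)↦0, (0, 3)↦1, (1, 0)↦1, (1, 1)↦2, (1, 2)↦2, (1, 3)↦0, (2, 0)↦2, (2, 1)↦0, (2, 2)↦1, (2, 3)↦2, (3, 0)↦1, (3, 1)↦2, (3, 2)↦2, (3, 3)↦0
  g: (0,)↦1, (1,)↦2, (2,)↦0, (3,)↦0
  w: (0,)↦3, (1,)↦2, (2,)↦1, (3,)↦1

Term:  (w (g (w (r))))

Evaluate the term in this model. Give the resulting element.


value = 3

  r = 0
  (w (r)) = w(0,) = 3
  (g (w (r))) = g(3,) = 0
  (w (g (w (r)))) = w(0,) = 3


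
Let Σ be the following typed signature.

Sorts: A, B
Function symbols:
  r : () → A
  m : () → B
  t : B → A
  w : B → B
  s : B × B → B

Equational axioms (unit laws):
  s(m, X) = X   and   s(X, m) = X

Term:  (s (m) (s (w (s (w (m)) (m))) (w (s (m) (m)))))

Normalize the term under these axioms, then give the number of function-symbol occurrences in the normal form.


size = 6

1. (s (m) (s (w (s (w (m)) (m))) (w (s (m) (m)))))  →  (s (w (s (w (m)) (m))) (w (s (m) (m))))
2. (s (w (s (w (m)) (m))) (w (s (m) (m))))  →  (s (w (w (m))) (w (s (m) (m))))
3. (s (w (w (m))) (w (s (m) (m))))  →  (s (w (w (m))) (w (m)))
normal form: (s (w (w (m))) (w (m)))


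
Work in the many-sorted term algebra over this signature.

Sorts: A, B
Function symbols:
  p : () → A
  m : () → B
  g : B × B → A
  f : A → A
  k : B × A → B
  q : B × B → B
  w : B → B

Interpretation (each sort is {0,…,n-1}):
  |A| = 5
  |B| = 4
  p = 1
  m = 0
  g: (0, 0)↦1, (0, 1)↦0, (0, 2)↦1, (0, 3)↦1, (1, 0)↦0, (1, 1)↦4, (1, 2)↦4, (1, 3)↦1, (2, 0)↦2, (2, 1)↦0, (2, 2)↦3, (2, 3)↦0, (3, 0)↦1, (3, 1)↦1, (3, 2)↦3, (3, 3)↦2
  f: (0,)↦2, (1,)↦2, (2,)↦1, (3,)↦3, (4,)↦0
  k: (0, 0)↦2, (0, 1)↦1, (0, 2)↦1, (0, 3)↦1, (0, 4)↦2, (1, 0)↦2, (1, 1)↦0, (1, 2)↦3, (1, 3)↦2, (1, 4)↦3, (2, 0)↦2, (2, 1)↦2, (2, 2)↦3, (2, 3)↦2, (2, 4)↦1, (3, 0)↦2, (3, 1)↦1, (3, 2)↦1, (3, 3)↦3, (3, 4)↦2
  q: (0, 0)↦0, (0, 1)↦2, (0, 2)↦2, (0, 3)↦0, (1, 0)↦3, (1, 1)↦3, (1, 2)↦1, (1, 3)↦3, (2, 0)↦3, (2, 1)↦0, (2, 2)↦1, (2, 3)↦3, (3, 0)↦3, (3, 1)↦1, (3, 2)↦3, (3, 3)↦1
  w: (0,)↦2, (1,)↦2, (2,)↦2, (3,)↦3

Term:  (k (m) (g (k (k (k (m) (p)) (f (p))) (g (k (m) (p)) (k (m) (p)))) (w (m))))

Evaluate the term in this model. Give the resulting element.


  m = 0
  m = 0
  p = 1
  (k (m) (p)) = k(0, 1) = 1
  p = 1
  (f (p)) = f(1,) = 2
  (k (k (m) (p)) (f (p))) = k(1, 2) = 3
  m = 0
  p = 1
  (k (m) (p)) = k(0, 1) = 1
  m = 0
  p = 1
  (k (m) (p)) = k(0, 1) = 1
  (g (k (m) (p)) (k (m) (p))) = g(1, 1) = 4
  (k (k (k (m) (p)) (f (p))) (g (k (m) (p)) (k (m) (p)))) = k(3, 4) = 2
  m = 0
  (w (m)) = w(0,) = 2
  (g (k (k (k (m) (p)) (f (p))) (g (k (m) (p)) (k (m) (p)))) (w (m))) = g(2, 2) = 3
  (k (m) (g (k (k (k (m) (p)) (f (p))) (g (k (m) (p)) (k (m) (p)))) (w (m)))) = k(0, 3) = 1

value = 1


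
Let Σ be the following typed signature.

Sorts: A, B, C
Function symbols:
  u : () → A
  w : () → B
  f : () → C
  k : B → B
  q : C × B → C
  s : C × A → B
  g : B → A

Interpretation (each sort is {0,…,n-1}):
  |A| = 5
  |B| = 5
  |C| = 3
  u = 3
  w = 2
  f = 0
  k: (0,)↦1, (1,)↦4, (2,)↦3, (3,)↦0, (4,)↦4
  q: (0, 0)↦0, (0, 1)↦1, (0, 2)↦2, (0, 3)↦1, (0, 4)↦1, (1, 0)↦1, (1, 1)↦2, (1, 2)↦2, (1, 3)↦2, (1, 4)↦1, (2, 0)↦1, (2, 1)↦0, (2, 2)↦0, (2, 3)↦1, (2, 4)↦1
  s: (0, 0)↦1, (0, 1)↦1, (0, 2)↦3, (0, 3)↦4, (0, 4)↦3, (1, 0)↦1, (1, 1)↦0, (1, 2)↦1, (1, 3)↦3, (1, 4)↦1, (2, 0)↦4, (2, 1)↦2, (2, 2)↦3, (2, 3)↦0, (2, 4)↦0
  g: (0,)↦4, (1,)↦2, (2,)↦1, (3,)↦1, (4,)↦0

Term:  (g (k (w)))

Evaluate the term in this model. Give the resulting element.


  w = 2
  (k (w)) = k(2,) = 3
  (g (k (w))) = g(3,) = 1

value = 1


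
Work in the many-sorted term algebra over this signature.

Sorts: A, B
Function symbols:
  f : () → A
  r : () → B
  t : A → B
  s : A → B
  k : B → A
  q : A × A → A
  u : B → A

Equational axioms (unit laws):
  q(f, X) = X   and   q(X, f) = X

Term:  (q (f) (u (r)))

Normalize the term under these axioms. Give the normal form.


normal form = (u (r))

1. (q (f) (u (r)))  →  (u (r))


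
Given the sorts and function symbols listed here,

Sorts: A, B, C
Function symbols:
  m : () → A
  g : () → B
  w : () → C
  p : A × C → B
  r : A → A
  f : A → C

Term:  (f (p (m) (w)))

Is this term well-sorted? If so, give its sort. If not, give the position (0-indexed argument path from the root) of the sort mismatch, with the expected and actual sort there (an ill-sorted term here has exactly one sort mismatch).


    (m) : A
    (w) : C
  (p (m) (w)) : B
(f (p (m) (w))) : ✗ arg 0 at [0] has sort B, expected A

ill-sorted at position [0]: expected A, got B


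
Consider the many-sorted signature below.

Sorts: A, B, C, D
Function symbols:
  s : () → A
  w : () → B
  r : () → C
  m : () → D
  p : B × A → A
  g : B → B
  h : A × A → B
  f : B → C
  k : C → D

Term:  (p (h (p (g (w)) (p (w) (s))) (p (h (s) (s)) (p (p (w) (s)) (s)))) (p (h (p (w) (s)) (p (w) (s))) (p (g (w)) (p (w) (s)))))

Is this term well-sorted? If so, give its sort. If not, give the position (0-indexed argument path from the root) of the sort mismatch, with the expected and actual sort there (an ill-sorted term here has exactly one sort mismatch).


ill-sorted at position [0, 1, 1, 0]: expected B, got A

        (w) : B
      (g (w)) : B
        (w) : B
        (s) : A
      (p (w) (s)) : A
    (p (g (w)) (p (w) (s))) : A
        (s) : A
        (s) : A
      (h (s) (s)) : B
          (w) : B
          (s) : A
        (p (w) (s)) : A
        (s) : A
      (p (p (w) (s)) (s)) : ✗ arg 0 at [0, 1, 1, 0] has sort A, expected B
        (w) : B
        (s) : A
      (p (w) (s)) : A
        (w) : B
        (s) : A
      (p (w) (s)) : A
    (h (p (w) (s)) (p (w) (s))) : B
        (w) : B
      (g (w)) : B
        (w) : B
        (s) : A
      (p (w) (s)) : A
    (p (g (w)) (p (w) (s))) : A
  (p (h (p (w) (s)) (p (w) (s))) (p (g (w)) (p (w) (s)))) : A


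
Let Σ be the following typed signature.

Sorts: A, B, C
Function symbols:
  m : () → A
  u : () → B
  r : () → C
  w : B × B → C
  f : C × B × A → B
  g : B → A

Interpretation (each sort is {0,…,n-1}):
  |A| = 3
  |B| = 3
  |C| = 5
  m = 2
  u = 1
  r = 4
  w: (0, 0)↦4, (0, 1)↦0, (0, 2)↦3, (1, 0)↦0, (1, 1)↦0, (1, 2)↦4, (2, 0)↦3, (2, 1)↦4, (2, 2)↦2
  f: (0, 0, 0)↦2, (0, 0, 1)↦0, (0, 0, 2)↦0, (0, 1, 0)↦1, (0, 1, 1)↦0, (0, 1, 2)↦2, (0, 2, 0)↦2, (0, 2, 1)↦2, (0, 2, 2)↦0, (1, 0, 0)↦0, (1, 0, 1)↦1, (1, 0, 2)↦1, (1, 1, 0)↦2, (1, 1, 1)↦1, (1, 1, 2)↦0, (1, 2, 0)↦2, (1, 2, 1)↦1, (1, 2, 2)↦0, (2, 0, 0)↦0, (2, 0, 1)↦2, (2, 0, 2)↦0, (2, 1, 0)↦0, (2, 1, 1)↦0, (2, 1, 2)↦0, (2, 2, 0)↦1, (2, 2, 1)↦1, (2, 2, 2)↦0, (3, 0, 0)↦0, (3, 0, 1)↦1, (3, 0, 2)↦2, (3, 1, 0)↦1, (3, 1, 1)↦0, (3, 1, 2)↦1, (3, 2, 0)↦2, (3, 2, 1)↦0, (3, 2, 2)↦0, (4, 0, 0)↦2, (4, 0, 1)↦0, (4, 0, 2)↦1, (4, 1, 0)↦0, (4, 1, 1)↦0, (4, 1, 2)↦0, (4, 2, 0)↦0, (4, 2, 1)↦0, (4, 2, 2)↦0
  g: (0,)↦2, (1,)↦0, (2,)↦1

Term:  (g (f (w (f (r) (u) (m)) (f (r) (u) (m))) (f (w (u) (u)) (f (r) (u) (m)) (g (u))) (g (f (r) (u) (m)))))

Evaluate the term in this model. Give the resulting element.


value = 2

  r = 4
  u = 1
  m = 2
  (f (r) (u) (m)) = f(4, 1, 2) = 0
  r = 4
  u = 1
  m = 2
  (f (r) (u) (m)) = f(4, 1, 2) = 0
  (w (f (r) (u) (m)) (f (r) (u) (m))) = w(0, 0) = 4
  u = 1
  u = 1
  (w (u) (u)) = w(1, 1) = 0
  r = 4
  u = 1
  m = 2
  (f (r) (u) (m)) = f(4, 1, 2) = 0
  u = 1
  (g (u)) = g(1,) = 0
  (f (w (u) (u)) (f (r) (u) (m)) (g (u))) = f(0, 0, 0) = 2
  r = 4
  u = 1
  m = 2
  (f (r) (u) (m)) = f(4, 1, 2) = 0
  (g (f (r) (u) (m))) = g(0,) = 2
  (f (w (f (r) (u) (m)) (f (r) (u) (m))) (f (w (u) (u)) (f (r) (u) (m)) (g (u))) (g (f (r) (u) (m)))) = f(4, 2, 2) = 0
  (g (f (w (f (r) (u) (m)) (f (r) (u) (m))) (f (w (u) (u)) (f (r) (u) (m)) (g (u))) (g (f (r) (u) (m))))) = g(0,) = 2


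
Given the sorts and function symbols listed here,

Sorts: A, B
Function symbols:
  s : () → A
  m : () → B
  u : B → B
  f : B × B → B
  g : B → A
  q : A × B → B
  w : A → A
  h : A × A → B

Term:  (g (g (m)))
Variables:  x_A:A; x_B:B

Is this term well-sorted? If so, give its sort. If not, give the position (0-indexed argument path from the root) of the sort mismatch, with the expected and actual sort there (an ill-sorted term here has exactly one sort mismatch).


ill-sorted at position [0]: expected B, got A

    (m) : B
  (g (m)) : A
(g (g (m))) : ✗ arg 0 at [0] has sort A, expected B


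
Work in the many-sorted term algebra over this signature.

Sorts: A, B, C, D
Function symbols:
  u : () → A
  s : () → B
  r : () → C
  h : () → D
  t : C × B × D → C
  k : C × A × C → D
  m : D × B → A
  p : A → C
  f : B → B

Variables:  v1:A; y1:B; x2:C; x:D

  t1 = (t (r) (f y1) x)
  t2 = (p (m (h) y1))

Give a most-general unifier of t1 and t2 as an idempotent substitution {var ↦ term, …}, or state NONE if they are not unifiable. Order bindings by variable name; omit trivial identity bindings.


NONE (not unifiable)

head clash or occurs-check failure — not unifiable


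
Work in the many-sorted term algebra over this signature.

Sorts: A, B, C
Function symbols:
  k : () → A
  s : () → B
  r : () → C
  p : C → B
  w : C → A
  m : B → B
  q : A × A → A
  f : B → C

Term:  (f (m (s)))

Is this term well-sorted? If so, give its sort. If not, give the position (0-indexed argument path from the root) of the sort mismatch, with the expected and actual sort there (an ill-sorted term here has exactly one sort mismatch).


well-sorted; sort = C

    (s) : B
  (m (s)) : B
(f (m (s))) : C


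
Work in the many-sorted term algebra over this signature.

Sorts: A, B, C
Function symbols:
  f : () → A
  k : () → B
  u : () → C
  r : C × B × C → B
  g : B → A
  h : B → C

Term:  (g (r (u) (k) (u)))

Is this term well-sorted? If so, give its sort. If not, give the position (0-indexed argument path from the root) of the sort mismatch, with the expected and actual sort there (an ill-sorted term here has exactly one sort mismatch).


well-sorted; sort = A

    (u) : C
    (k) : B
    (u) : C
  (r (u) (k) (u)) : B
(g (r (u) (k) (u))) : A


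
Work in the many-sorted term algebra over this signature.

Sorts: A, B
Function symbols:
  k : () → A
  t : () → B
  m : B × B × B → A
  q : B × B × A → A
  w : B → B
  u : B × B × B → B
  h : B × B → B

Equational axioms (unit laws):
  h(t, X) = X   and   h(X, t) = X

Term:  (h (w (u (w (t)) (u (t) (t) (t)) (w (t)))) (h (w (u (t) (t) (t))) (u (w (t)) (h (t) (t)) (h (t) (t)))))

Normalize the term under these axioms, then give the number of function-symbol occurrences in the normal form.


1. (h (w (u (w (t)) (u (t) (t) (t)) (w (t)))) (h (w (u (t) (t) (t))) (u (w (t)) (h (t) (t)) (h (t) (t)))))  →  (h (w (u (w (t)) (u (t) (t) (t)) (w (t)))) (h (w (u (t) (t) (t))) (u (w (t)) (t) (h (t) (t)))))
2. (h (w (u (w (t)) (u (t) (t) (t)) (w (t)))) (h (w (u (t) (t) (t))) (u (w (t)) (t) (h (t) (t)))))  →  (h (w (u (w (t)) (u (t) (t) (t)) (w (t)))) (h (w (u (t) (t) (t))) (u (w (t)) (t) (t))))
normal form: (h (w (u (w (t)) (u (t) (t) (t)) (w (t)))) (h (w (u (t) (t) (t))) (u (w (t)) (t) (t))))

size = 22


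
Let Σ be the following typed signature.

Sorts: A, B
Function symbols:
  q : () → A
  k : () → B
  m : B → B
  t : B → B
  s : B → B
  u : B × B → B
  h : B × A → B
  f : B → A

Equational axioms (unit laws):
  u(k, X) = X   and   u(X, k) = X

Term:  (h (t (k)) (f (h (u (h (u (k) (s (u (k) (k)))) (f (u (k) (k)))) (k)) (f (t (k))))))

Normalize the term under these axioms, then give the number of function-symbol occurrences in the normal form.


size = 13

1. (h (t (k)) (f (h (u (h (u (k) (s (u (k) (k)))) (f (u (k) (k)))) (k)) (f (t (k))))))  →  (h (t (k)) (f (h (h (u (k) (s (u (k) (k)))) (f (u (k) (k)))) (f (t (k))))))
2. (h (t (k)) (f (h (h (u (k) (s (u (k) (k)))) (f (u (k) (k)))) (f (t (k))))))  →  (h (t (k)) (f (h (h (s (u (k) (k))) (f (u (k) (k)))) (f (t (k))))))
3. (h (t (k)) (f (h (h (s (u (k) (k))) (f (u (k) (k)))) (f (t (k))))))  →  (h (t (k)) (f (h (h (s (k)) (f (u (k) (k)))) (f (t (k))))))
4. (h (t (k)) (f (h (h (s (k)) (f (u (k) (k)))) (f (t (k))))))  →  (h (t (k)) (f (h (h (s (k)) (f (k))) (f (t (k))))))
normal form: (h (t (k)) (f (h (h (s (k)) (f (k))) (f (t (k))))))


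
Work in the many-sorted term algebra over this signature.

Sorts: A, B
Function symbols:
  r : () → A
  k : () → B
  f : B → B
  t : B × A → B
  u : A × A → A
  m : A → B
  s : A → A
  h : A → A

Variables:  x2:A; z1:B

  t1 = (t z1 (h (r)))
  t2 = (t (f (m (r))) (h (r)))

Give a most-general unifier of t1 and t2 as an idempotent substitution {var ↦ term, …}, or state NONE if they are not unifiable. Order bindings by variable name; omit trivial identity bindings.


{z1 ↦ (f (m (r)))}


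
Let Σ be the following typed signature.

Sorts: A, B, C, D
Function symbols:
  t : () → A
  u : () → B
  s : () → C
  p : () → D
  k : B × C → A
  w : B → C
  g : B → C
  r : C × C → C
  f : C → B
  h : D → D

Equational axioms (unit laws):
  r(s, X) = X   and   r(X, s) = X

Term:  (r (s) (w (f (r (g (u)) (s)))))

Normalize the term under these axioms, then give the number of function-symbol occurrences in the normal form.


size = 4

1. (r (s) (w (f (r (g (u)) (s)))))  →  (w (f (r (g (u)) (s))))
2. (w (f (r (g (u)) (s))))  →  (w (f (g (u))))
normal form: (w (f (g (u))))


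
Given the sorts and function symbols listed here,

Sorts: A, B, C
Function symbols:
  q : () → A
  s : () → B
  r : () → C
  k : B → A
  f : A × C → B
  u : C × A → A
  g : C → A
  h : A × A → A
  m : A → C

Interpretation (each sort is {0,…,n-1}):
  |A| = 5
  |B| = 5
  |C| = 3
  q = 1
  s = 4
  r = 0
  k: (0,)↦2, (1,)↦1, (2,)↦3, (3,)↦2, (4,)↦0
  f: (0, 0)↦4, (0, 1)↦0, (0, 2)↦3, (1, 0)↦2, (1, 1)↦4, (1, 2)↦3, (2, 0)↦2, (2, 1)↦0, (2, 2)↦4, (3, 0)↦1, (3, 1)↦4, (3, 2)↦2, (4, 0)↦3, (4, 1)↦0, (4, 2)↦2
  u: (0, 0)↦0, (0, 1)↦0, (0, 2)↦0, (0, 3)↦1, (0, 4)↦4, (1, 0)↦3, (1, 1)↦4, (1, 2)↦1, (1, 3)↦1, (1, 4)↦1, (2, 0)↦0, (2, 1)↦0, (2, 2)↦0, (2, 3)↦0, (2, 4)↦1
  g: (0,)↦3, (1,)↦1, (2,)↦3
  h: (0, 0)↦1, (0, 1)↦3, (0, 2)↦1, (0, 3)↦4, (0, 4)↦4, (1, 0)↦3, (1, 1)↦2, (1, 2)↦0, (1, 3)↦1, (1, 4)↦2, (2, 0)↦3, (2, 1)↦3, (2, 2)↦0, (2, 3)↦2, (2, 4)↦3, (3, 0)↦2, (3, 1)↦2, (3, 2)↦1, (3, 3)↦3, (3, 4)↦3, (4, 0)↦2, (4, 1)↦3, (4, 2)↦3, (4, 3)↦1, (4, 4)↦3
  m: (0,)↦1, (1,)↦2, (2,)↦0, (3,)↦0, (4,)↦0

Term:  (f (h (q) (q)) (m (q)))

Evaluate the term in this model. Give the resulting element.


value = 4

  q = 1
  q = 1
  (h (q) (q)) = h(1, 1) = 2
  q = 1
  (m (q)) = m(1,) = 2
  (f (h (q) (q)) (m (q))) = f(2, 2) = 4


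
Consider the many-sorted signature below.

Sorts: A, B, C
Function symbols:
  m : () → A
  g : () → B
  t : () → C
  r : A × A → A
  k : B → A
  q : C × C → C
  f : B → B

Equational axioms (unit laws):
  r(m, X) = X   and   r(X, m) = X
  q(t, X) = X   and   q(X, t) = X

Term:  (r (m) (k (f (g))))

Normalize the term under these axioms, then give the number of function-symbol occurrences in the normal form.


1. (r (m) (k (f (g))))  →  (k (f (g)))
normal form: (k (f (g)))

size = 3


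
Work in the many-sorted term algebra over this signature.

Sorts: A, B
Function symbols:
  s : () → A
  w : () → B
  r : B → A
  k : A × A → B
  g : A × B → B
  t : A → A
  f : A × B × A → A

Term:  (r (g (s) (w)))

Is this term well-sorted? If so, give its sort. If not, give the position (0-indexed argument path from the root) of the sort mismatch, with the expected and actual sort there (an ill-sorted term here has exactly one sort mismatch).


    (s) : A
    (w) : B
  (g (s) (w)) : B
(r (g (s) (w))) : A

well-sorted; sort = A


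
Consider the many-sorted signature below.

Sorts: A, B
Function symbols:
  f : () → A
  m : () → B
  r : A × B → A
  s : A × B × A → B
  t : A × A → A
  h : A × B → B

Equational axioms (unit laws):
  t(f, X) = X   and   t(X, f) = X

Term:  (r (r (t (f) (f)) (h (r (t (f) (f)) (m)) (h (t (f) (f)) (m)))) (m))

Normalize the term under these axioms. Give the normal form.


normal form = (r (r (f) (h (r (f) (m)) (h (f) (m)))) (m))

1. (r (r (t (f) (f)) (h (r (t (f) (f)) (m)) (h (t (f) (f)) (m)))) (m))  →  (r (r (f) (h (r (t (f) (f)) (m)) (h (t (f) (f)) (m)))) (m))
2. (r (r (f) (h (r (t (f) (f)) (m)) (h (t (f) (f)) (m)))) (m))  →  (r (r (f) (h (r (f) (m)) (h (t (f) (f)) (m)))) (m))
3. (r (r (f) (h (r (f) (m)) (h (t (f) (f)) (m)))) (m))  →  (r (r (f) (h (r (f) (m)) (h (f) (m)))) (m))


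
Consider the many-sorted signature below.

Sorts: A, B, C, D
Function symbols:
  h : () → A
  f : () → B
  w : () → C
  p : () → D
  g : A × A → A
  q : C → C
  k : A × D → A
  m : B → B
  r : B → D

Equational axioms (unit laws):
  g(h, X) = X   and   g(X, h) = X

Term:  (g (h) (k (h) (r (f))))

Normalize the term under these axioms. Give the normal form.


1. (g (h) (k (h) (r (f))))  →  (k (h) (r (f)))

normal form = (k (h) (r (f)))


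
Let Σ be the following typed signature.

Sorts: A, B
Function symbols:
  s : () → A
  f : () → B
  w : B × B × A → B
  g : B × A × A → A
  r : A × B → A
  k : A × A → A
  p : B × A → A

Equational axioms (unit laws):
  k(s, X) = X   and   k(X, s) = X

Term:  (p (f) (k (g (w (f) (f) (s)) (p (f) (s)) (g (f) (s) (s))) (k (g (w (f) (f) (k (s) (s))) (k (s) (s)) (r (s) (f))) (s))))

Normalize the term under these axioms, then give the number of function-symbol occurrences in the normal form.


size = 24

1. (p (f) (k (g (w (f) (f) (s)) (p (f) (s)) (g (f) (s) (s))) (k (g (w (f) (f) (k (s) (s))) (k (s) (s)) (r (s) (f))) (s))))  →  (p (f) (k (g (w (f) (f) (s)) (p (f) (s)) (g (f) (s) (s))) (g (w (f) (f) (k (s) (s))) (k (s) (s)) (r (s) (f)))))
2. (p (f) (k (g (w (f) (f) (s)) (p (f) (s)) (g (f) (s) (s))) (g (w (f) (f) (k (s) (s))) (k (s) (s)) (r (s) (f)))))  →  (p (f) (k (g (w (f) (f) (s)) (p (f) (s)) (g (f) (s) (s))) (g (w (f) (f) (s)) (k (s) (s)) (r (s) (f)))))
3. (p (f) (k (g (w (f) (f) (s)) (p (f) (s)) (g (f) (s) (s))) (g (w (f) (f) (s)) (k (s) (s)) (r (s) (f)))))  →  (p (f) (k (g (w (f) (f) (s)) (p (f) (s)) (g (f) (s) (s))) (g (w (f) (f) (s)) (s) (r (s) (f)))))
normal form: (p (f) (k (g (w (f) (f) (s)) (p (f) (s)) (g (f) (s) (s))) (g (w (f) (f) (s)) (s) (r (s) (f)))))


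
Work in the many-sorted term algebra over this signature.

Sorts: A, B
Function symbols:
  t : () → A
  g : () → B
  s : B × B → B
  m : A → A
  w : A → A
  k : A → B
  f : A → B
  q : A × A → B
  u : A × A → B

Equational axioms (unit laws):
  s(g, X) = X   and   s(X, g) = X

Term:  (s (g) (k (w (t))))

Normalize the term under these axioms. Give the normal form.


normal form = (k (w (t)))

1. (s (g) (k (w (t))))  →  (k (w (t)))


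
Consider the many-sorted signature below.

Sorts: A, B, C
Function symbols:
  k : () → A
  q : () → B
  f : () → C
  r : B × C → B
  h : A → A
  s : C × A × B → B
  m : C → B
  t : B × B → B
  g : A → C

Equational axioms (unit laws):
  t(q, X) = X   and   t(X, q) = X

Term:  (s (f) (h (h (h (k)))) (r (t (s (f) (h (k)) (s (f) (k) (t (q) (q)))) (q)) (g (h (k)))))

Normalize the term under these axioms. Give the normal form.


1. (s (f) (h (h (h (k)))) (r (t (s (f) (h (k)) (s (f) (k) (t (q) (q)))) (q)) (g (h (k)))))  →  (s (f) (h (h (h (k)))) (r (s (f) (h (k)) (s (f) (k) (t (q) (q)))) (g (h (k)))))
2. (s (f) (h (h (h (k)))) (r (s (f) (h (k)) (s (f) (k) (t (q) (q)))) (g (h (k)))))  →  (s (f) (h (h (h (k)))) (r (s (f) (h (k)) (s (f) (k) (q))) (g (h (k)))))

normal form = (s (f) (h (h (h (k)))) (r (s (f) (h (k)) (s (f) (k) (q))) (g (h (k)))))


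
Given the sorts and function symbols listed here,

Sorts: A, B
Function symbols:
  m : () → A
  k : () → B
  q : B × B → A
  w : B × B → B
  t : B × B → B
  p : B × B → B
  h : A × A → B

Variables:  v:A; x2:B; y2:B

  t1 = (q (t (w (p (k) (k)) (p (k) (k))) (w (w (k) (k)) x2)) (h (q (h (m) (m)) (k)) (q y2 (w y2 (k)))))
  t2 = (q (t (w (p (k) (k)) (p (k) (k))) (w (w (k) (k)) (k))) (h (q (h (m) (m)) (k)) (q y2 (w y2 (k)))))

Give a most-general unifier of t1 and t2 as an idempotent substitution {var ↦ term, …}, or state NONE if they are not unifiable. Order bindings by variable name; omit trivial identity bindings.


{x2 ↦ (k)}


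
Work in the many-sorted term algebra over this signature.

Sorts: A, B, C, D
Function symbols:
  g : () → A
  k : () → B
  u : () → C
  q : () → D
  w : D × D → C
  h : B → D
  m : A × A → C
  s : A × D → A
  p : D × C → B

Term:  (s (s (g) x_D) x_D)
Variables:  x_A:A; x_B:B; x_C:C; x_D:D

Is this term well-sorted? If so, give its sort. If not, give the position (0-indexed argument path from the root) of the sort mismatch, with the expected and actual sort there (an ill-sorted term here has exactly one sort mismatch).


    (g) : A
    x_D : D
  (s (g) x_D) : A
  x_D : D
(s (s (g) x_D) x_D) : A

well-sorted; sort = A


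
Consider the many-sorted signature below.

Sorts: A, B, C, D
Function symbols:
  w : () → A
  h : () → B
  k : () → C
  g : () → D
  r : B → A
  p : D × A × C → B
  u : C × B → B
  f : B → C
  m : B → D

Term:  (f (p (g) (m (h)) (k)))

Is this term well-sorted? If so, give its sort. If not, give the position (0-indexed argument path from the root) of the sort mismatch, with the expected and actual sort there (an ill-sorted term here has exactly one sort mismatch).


ill-sorted at position [0, 1]: expected A, got D

    (g) : D
      (h) : B
    (m (h)) : D
    (k) : C
  (p (g) (m (h)) (k)) : ✗ arg 1 at [0, 1] has sort D, expected A


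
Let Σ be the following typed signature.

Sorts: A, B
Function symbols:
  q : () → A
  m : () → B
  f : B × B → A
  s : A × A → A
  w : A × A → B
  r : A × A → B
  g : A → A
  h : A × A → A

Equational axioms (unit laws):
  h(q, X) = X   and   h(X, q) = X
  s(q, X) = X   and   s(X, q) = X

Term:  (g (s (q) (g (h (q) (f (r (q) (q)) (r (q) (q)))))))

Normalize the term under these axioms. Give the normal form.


normal form = (g (g (f (r (q) (q)) (r (q) (q)))))

1. (g (s (q) (g (h (q) (f (r (q) (q)) (r (q) (q)))))))  →  (g (g (h (q) (f (r (q) (q)) (r (q) (q))))))
2. (g (g (h (q) (f (r (q) (q)) (r (q) (q))))))  →  (g (g (f (r (q) (q)) (r (q) (q)))))


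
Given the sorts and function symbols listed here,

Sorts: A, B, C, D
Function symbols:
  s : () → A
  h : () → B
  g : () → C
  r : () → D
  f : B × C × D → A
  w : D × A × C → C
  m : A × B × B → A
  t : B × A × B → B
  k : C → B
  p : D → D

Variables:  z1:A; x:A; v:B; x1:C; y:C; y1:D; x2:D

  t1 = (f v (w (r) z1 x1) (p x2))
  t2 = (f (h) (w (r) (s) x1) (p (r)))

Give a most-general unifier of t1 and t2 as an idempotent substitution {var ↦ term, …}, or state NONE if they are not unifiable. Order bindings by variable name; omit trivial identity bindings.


{v ↦ (h), x2 ↦ (r), z1 ↦ (s)}


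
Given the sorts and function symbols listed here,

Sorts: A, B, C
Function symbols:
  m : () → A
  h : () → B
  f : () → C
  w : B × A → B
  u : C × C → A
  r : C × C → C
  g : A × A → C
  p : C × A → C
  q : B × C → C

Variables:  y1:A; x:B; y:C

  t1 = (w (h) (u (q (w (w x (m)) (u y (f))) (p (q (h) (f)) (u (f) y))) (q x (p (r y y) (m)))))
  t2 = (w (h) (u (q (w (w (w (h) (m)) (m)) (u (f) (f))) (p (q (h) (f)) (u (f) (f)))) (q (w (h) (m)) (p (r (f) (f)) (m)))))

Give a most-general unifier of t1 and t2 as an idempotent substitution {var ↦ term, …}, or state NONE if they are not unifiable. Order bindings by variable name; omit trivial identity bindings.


{x ↦ (w (h) (m)), y ↦ (f)}


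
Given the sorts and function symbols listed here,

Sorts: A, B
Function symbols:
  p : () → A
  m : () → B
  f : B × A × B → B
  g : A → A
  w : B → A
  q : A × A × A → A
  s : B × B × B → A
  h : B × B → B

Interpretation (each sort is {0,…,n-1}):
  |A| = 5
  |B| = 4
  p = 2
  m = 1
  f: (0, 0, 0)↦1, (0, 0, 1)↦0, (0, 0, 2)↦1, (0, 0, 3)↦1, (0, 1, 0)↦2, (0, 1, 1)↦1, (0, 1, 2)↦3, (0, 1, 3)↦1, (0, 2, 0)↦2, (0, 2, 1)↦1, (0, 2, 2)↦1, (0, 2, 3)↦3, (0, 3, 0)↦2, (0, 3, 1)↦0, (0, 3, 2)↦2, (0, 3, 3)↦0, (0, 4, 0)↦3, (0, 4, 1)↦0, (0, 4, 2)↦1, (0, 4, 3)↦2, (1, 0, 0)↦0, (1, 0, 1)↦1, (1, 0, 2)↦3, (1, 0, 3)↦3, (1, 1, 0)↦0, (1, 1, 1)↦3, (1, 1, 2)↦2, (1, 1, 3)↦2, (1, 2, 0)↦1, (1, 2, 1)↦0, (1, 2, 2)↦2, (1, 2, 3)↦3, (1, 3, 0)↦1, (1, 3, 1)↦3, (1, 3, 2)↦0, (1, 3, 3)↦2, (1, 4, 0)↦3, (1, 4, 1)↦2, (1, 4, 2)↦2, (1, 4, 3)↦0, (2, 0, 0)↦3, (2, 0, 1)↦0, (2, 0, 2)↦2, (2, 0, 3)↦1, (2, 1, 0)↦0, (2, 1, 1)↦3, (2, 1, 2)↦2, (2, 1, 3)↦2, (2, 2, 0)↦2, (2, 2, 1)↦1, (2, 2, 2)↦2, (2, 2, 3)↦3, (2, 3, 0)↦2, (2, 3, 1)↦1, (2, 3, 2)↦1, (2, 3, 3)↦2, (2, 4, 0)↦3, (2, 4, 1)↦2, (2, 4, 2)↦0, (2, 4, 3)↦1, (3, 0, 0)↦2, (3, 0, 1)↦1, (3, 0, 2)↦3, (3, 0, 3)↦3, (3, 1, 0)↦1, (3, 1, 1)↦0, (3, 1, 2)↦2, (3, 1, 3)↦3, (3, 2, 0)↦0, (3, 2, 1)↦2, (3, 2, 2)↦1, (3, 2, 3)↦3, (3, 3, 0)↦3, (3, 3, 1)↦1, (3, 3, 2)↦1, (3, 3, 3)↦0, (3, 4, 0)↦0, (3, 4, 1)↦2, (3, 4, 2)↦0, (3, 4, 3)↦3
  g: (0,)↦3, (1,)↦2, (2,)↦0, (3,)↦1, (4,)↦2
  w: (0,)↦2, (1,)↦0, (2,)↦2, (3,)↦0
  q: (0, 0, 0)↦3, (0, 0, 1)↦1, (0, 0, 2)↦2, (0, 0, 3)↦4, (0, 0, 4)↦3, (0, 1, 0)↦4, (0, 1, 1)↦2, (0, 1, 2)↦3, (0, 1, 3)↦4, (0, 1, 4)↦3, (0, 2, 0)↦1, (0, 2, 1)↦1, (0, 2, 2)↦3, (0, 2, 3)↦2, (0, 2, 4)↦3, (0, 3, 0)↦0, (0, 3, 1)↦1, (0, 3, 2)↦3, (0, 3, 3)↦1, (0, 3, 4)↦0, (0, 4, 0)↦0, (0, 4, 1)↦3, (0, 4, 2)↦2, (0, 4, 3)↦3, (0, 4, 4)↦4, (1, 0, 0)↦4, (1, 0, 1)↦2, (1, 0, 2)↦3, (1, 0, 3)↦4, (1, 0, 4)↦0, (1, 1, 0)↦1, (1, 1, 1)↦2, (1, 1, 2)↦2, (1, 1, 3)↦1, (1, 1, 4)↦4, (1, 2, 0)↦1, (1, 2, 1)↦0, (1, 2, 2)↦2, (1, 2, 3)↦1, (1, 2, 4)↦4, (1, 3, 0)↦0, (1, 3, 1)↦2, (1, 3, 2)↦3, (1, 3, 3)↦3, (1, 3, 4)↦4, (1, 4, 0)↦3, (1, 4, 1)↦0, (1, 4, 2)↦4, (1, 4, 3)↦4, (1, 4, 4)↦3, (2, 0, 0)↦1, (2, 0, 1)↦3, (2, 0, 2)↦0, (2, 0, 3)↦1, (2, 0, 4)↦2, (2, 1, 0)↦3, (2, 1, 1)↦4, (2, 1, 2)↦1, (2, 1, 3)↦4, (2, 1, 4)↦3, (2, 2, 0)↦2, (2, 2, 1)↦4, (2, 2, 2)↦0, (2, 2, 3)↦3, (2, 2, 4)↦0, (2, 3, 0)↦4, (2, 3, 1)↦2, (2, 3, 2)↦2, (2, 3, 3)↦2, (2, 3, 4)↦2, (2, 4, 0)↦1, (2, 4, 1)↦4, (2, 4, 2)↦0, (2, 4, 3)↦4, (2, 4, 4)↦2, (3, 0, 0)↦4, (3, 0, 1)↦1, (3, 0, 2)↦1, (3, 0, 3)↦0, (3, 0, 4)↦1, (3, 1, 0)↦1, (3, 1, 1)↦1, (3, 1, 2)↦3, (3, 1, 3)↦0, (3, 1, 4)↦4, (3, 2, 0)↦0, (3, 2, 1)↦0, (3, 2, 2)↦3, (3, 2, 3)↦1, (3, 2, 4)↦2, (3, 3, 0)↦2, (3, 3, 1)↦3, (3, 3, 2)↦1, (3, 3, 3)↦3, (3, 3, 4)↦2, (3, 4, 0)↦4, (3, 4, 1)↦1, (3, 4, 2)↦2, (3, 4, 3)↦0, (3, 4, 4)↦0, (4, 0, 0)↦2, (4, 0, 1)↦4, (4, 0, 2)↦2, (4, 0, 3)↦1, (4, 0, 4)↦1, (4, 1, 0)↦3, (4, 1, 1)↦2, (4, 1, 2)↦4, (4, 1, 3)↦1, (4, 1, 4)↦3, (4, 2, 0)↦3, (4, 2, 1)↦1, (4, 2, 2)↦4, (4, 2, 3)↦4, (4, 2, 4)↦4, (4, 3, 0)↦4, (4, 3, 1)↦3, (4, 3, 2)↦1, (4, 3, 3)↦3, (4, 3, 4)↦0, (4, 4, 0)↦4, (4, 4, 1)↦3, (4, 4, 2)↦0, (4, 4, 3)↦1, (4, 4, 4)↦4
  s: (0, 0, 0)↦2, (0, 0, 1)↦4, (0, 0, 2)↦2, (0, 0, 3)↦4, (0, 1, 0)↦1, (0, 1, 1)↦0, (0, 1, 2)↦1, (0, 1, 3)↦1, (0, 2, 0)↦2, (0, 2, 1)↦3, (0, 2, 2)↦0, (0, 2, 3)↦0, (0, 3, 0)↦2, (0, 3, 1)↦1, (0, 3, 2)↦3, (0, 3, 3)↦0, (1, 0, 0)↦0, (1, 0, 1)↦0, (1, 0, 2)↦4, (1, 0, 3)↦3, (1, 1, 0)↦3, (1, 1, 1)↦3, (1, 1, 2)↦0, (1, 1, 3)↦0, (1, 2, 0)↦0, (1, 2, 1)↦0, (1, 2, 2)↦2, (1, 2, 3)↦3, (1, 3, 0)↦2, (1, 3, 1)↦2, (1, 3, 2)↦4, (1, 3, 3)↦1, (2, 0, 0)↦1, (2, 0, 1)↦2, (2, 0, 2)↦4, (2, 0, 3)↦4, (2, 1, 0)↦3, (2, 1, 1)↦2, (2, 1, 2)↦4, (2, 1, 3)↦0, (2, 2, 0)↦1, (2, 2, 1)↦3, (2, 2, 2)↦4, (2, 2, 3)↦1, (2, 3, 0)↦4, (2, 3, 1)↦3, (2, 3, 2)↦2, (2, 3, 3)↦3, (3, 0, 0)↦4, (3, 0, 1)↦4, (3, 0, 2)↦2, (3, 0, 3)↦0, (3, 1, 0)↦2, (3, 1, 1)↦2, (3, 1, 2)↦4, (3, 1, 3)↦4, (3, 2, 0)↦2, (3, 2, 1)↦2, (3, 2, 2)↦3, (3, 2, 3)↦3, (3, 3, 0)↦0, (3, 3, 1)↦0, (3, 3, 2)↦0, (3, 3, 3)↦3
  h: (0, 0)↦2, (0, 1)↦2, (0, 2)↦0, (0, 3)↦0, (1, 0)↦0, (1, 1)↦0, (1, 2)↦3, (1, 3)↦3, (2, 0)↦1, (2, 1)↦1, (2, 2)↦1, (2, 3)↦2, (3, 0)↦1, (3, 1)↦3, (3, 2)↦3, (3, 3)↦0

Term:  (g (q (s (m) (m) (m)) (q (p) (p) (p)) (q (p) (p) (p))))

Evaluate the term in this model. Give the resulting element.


  m = 1
  m = 1
  m = 1
  (s (m) (m) (m)) = s(1, 1, 1) = 3
  p = 2
  p = 2
  p = 2
  (q (p) (p) (p)) = q(2, 2, 2) = 0
  p = 2
  p = 2
  p = 2
  (q (p) (p) (p)) = q(2, 2, 2) = 0
  (q (s (m) (m) (m)) (q (p) (p) (p)) (q (p) (p) (p))) = q(3, 0, 0) = 4
  (g (q (s (m) (m) (m)) (q (p) (p) (p)) (q (p) (p) (p)))) = g(4,) = 2

value = 2
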